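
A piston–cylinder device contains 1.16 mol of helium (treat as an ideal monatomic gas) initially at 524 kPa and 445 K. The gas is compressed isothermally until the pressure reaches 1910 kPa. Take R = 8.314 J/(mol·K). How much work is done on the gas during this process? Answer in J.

5550 J

V₁ = nRT₁/P₁ = 1.16×8.314×445/524 = 8.19 L.
Isothermal: T stays 445 K; PV = const ⇒ V₂ = 2.25 L, P₂ = 1910 kPa.
W = nRT ln(V₂/V₁) = 1.16×8.314×445×ln(0.274) = -5550 J.
Work done on the gas = −W_by = 5550 J.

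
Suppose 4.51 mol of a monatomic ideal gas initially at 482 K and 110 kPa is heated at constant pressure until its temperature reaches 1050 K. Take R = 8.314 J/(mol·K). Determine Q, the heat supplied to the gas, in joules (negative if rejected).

V₁ = nRT₁/P₁ = 4.51×8.314×482/110 = 164 L.
Isobaric: P stays 110 kPa; V/T = const ⇒ T₂ = 1050 K, V₂ = 358 L.
W = PΔV = 110×(358−164) kPa·L = 21300 J.
ΔU = nCvΔT = 4.51×12.5×(1050−482) = 31900 J.
Q = ΔU + W = nCpΔT = 53200 J.

53200 J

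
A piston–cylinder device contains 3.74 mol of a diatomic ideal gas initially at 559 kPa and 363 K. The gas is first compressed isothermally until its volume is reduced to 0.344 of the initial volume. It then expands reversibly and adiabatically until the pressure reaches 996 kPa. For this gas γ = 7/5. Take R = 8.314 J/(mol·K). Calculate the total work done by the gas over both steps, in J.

-8360 J

V₁ = nRT₁/P₁ = 3.74×8.314×363/559 = 20.2 L.
Step 1 — Isothermal: T stays 363 K; PV = const ⇒ V₂ = 6.95 L, P₂ = 1630 kPa.
ΔU = 0 (ideal gas, T constant).
W = nRT ln(V₂/V₁) = 3.74×8.314×363×ln(0.344) = -12000 J.
Q = ΔU + W = -12000 J.
State after step 1: P = 1630 kPa, V = 6.95 L, T = 363 K.
Step 2 — Adiabatic: T₂/T₁ = (P₂/P₁)^((γ−1)/γ) ⇒ T₂ = 363×(0.613)^0.286 = 316 K; V₂ = 9.85 L.
ΔU = nCvΔT = 3.74×20.8×(316−363) = -3680 J.
Q = 0 for an adiabatic process, so W = −ΔU = 3680 J.
Net over both steps: W = -8360 J, Q = -12000 J, ΔU = -3680 J.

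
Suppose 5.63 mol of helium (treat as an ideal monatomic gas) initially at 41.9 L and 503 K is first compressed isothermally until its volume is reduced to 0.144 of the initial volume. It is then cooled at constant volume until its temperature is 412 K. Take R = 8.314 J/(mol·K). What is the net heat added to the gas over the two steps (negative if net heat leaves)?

P₁ = nRT₁/V₁ = 5.63×8.314×503/41.9 = 562 kPa.
Step 1 — Isothermal: T stays 503 K; PV = const ⇒ V₂ = 6.03 L, P₂ = 3900 kPa.
ΔU = 0 (ideal gas, T constant).
W = nRT ln(V₂/V₁) = 5.63×8.314×503×ln(0.144) = -45600 J.
Q = ΔU + W = -45600 J.
State after step 1: P = 3900 kPa, V = 6.03 L, T = 503 K.
Step 2 — Isochoric: V stays 6.03 L; P/T = const ⇒ T₂ = 412 K, P₂ = 3200 kPa.
W = 0 (no volume change).
ΔU = nCvΔT = 5.63×12.5×(412−503) = -6390 J.
Q = ΔU = -6390 J.
Net over both steps: W = -45600 J, Q = -52000 J, ΔU = -6390 J.

-52000 J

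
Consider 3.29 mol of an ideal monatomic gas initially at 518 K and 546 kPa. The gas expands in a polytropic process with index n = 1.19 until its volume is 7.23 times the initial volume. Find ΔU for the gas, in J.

V₁ = nRT₁/P₁ = 3.29×8.314×518/546 = 26.0 L.
Polytropic n=1.19: T₂ = T₁(V₁/V₂)^(n−1) = 518×(0.138)^0.19 = 356 K; P₂ = P₁(V₁/V₂)^n = 51.9 kPa.
For an ideal gas ΔU = nCvΔT with Cv = (3/2)R = 12.5 J/(mol·K).
ΔU = 3.29×12.5×(356−518) = -6660 J.

-6660 J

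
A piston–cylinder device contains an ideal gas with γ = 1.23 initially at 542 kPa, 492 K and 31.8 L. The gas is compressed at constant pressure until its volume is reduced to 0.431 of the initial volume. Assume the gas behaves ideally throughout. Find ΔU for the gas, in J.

-42600 J

n = P₁V₁/(RT₁) = 542×31.8/(8.314×492) = 4.21 mol.
Isobaric: P stays 542 kPa; V/T = const ⇒ T₂ = 212 K, V₂ = 13.7 L.
For an ideal gas ΔU = nCvΔT with Cv = R/(γ−1) = 36.1 J/(mol·K).
ΔU = 4.21×36.1×(212−492) = -42600 J.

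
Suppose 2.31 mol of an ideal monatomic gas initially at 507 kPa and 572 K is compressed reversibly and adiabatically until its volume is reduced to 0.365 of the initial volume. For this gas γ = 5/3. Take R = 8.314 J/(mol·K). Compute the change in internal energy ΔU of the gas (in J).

15800 J

V₁ = nRT₁/P₁ = 2.31×8.314×572/507 = 21.7 L.
Adiabatic: TV^(γ−1) = const ⇒ T₂ = 572×(2.74)^0.667 = 1120 K; PV^γ = const ⇒ P₂ = 2720 kPa.
For an ideal gas ΔU = nCvΔT with Cv = (3/2)R = 12.5 J/(mol·K).
ΔU = 2.31×12.5×(1120−572) = 15800 J.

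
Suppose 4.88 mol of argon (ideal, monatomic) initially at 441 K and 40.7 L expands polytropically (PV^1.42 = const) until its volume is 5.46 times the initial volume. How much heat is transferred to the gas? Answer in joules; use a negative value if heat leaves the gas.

P₁ = nRT₁/V₁ = 4.88×8.314×441/40.7 = 440 kPa.
Polytropic n=1.42: T₂ = T₁(V₁/V₂)^(n−1) = 441×(0.183)^0.42 = 216 K; P₂ = P₁(V₁/V₂)^n = 39.5 kPa.
W = (P₁V₁−P₂V₂)/(n−1) = (440×40.7−39.5×222)/0.42 = 21700 J.
ΔU = nCvΔT = 4.88×12.5×(216−441) = -13700 J.
Q = ΔU + W = 8040 J.

8040 J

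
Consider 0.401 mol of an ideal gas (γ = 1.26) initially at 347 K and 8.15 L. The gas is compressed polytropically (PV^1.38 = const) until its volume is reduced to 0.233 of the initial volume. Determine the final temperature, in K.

P₁ = nRT₁/V₁ = 0.401×8.314×347/8.15 = 142 kPa.
Polytropic n=1.38: T₂ = T₁(V₁/V₂)^(n−1) = 347×(4.29)^0.38 = 604 K; P₂ = P₁(V₁/V₂)^n = 1060 kPa.

604 K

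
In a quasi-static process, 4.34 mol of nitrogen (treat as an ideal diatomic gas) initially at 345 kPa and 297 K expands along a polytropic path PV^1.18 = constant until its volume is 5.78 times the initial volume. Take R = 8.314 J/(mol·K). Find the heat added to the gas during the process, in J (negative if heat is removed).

8870 J

V₁ = nRT₁/P₁ = 4.34×8.314×297/345 = 31.1 L.
Polytropic n=1.18: T₂ = T₁(V₁/V₂)^(n−1) = 297×(0.173)^0.18 = 217 K; P₂ = P₁(V₁/V₂)^n = 43.5 kPa.
W = (P₁V₁−P₂V₂)/(n−1) = (345×31.1−43.5×180)/0.18 = 16100 J.
ΔU = nCvΔT = 4.34×20.8×(217−297) = -7250 J.
Q = ΔU + W = 8870 J.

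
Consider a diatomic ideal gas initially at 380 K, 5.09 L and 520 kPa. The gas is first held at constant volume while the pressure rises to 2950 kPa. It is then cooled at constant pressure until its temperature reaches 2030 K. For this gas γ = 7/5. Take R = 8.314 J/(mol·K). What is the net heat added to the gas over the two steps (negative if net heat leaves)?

n = P₁V₁/(RT₁) = 520×5.09/(8.314×380) = 0.838 mol.
Step 1 — Isochoric: V stays 5.09 L; P/T = const ⇒ T₂ = 2160 K, P₂ = 2950 kPa.
W = 0 (no volume change).
ΔU = nCvΔT = 0.838×20.8×(2160−380) = 30900 J.
Q = ΔU = 30900 J.
State after step 1: P = 2950 kPa, V = 5.09 L, T = 2160 K.
Step 2 — Isobaric: P stays 2950 kPa; V/T = const ⇒ T₂ = 2030 K, V₂ = 4.79 L.
W = PΔV = 2950×(4.79−5.09) kPa·L = -876 J.
ΔU = nCvΔT = 0.838×20.8×(2030−2160) = -2190 J.
Q = ΔU + W = nCpΔT = -3070 J.
Net over both steps: W = -876 J, Q = 27900 J, ΔU = 28700 J.

27900 J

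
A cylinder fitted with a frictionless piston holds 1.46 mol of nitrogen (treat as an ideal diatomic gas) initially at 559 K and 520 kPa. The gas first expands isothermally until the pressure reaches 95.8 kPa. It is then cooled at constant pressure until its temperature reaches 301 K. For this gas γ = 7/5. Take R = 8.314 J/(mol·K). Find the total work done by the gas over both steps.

8350 J

V₁ = nRT₁/P₁ = 1.46×8.314×559/520 = 13.0 L.
Step 1 — Isothermal: T stays 559 K; PV = const ⇒ V₂ = 70.8 L, P₂ = 95.8 kPa.
ΔU = 0 (ideal gas, T constant).
W = nRT ln(V₂/V₁) = 1.46×8.314×559×ln(5.43) = 11500 J.
Q = ΔU + W = 11500 J.
State after step 1: P = 95.8 kPa, V = 70.8 L, T = 559 K.
Step 2 — Isobaric: P stays 95.8 kPa; V/T = const ⇒ T₂ = 301 K, V₂ = 38.1 L.
W = PΔV = 95.8×(38.1−70.8) kPa·L = -3130 J.
ΔU = nCvΔT = 1.46×20.8×(301−559) = -7830 J.
Q = ΔU + W = nCpΔT = -11000 J.
Net over both steps: W = 8350 J, Q = 517 J, ΔU = -7830 J.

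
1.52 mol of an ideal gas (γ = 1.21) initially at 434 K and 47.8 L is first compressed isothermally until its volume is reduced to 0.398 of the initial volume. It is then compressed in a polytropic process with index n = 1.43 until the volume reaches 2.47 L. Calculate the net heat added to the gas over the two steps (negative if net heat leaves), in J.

13700 J

P₁ = nRT₁/V₁ = 1.52×8.314×434/47.8 = 115 kPa.
Step 1 — Isothermal: T stays 434 K; PV = const ⇒ V₂ = 19.0 L, P₂ = 288 kPa.
ΔU = 0 (ideal gas, T constant).
W = nRT ln(V₂/V₁) = 1.52×8.314×434×ln(0.398) = -5050 J.
Q = ΔU + W = -5050 J.
State after step 1: P = 288 kPa, V = 19.0 L, T = 434 K.
Step 2 — Polytropic n=1.43: T₂ = T₁(V₁/V₂)^(n−1) = 434×(7.70)^0.43 = 1040 K; P₂ = P₁(V₁/V₂)^n = 5340 kPa.
W = (P₁V₁−P₂V₂)/(n−1) = (288×19.0−5340×2.47)/0.43 = -17900 J.
ΔU = nCvΔT = 1.52×39.6×(1040−434) = 36700 J.
Q = ΔU + W = 18800 J.
Net over both steps: W = -23000 J, Q = 13700 J, ΔU = 36700 J.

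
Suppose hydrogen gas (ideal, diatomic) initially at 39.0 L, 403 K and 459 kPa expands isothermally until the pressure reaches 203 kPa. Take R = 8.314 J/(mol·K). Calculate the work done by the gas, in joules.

n = P₁V₁/(RT₁) = 459×39.0/(8.314×403) = 5.34 mol.
Isothermal: T stays 403 K; PV = const ⇒ V₂ = 88.2 L, P₂ = 203 kPa.
W = nRT ln(V₂/V₁) = 5.34×8.314×403×ln(2.26) = 14600 J.

14600 J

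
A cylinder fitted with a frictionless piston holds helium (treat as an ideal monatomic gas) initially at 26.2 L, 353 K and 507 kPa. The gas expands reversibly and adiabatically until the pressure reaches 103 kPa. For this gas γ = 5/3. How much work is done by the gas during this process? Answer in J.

9390 J

n = P₁V₁/(RT₁) = 507×26.2/(8.314×353) = 4.53 mol.
Adiabatic: T₂/T₁ = (P₂/P₁)^((γ−1)/γ) ⇒ T₂ = 353×(0.203)^0.400 = 187 K; V₂ = 68.2 L.
ΔU = nCvΔT = 4.53×12.5×(187−353) = -9390 J.
Q = 0 for an adiabatic process, so W = −ΔU = 9390 J.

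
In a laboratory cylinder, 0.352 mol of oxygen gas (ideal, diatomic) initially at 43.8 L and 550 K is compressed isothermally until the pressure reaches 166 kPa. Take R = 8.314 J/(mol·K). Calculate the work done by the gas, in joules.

-2430 J

P₁ = nRT₁/V₁ = 0.352×8.314×550/43.8 = 36.7 kPa.
Isothermal: T stays 550 K; PV = const ⇒ V₂ = 9.70 L, P₂ = 166 kPa.
W = nRT ln(V₂/V₁) = 0.352×8.314×550×ln(0.221) = -2430 J.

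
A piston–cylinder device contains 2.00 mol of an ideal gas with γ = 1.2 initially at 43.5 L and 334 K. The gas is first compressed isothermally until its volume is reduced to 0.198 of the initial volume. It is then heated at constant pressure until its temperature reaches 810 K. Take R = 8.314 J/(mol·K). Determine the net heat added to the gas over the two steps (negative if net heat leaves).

38500 J

P₁ = nRT₁/V₁ = 2.00×8.314×334/43.5 = 128 kPa.
Step 1 — Isothermal: T stays 334 K; PV = const ⇒ V₂ = 8.61 L, P₂ = 645 kPa.
ΔU = 0 (ideal gas, T constant).
W = nRT ln(V₂/V₁) = 2.00×8.314×334×ln(0.198) = -8990 J.
Q = ΔU + W = -8990 J.
State after step 1: P = 645 kPa, V = 8.61 L, T = 334 K.
Step 2 — Isobaric: P stays 645 kPa; V/T = const ⇒ T₂ = 810 K, V₂ = 20.9 L.
W = PΔV = 645×(20.9−8.61) kPa·L = 7910 J.
ΔU = nCvΔT = 2.00×41.6×(810−334) = 39600 J.
Q = ΔU + W = nCpΔT = 47500 J.
Net over both steps: W = -1080 J, Q = 38500 J, ΔU = 39600 J.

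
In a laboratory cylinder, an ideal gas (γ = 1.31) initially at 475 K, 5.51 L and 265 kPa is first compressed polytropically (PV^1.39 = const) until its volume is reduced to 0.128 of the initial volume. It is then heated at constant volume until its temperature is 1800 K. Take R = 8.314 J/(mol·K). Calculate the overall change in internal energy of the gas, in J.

13100 J

n = P₁V₁/(RT₁) = 265×5.51/(8.314×475) = 0.370 mol.
Step 1 — Polytropic n=1.39: T₂ = T₁(V₁/V₂)^(n−1) = 475×(7.81)^0.39 = 1060 K; P₂ = P₁(V₁/V₂)^n = 4620 kPa.
W = (P₁V₁−P₂V₂)/(n−1) = (265×5.51−4620×0.705)/0.39 = -4600 J.
ΔU = nCvΔT = 0.370×26.8×(1060−475) = 5790 J.
Q = ΔU + W = 1190 J.
State after step 1: P = 4620 kPa, V = 0.705 L, T = 1060 K.
Step 2 — Isochoric: V stays 0.705 L; P/T = const ⇒ T₂ = 1800 K, P₂ = 7850 kPa.
W = 0 (no volume change).
ΔU = nCvΔT = 0.370×26.8×(1800−1060) = 7350 J.
Q = ΔU = 7350 J.
Net over both steps: W = -4600 J, Q = 8540 J, ΔU = 13100 J.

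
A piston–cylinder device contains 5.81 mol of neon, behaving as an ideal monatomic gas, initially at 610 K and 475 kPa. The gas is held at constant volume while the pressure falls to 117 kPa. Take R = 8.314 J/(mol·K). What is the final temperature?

V₁ = nRT₁/P₁ = 5.81×8.314×610/475 = 62.0 L.
Isochoric: V stays 62.0 L; P/T = const ⇒ T₂ = 150 K, P₂ = 117 kPa.

150 K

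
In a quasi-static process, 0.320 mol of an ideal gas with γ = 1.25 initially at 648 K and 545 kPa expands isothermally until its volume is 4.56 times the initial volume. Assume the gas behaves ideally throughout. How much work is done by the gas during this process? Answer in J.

2620 J

V₁ = nRT₁/P₁ = 0.320×8.314×648/545 = 3.16 L.
Isothermal: T stays 648 K; PV = const ⇒ V₂ = 14.4 L, P₂ = 120 kPa.
W = nRT ln(V₂/V₁) = 0.320×8.314×648×ln(4.56) = 2620 J.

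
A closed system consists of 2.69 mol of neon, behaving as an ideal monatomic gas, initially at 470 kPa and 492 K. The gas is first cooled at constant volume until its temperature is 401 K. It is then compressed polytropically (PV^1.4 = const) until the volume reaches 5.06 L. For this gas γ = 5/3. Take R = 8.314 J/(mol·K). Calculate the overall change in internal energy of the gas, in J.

8320 J

V₁ = nRT₁/P₁ = 2.69×8.314×492/470 = 23.4 L.
Step 1 — Isochoric: V stays 23.4 L; P/T = const ⇒ T₂ = 401 K, P₂ = 383 kPa.
W = 0 (no volume change).
ΔU = nCvΔT = 2.69×12.5×(401−492) = -3050 J.
Q = ΔU = -3050 J.
State after step 1: P = 383 kPa, V = 23.4 L, T = 401 K.
Step 2 — Polytropic n=1.4: T₂ = T₁(V₁/V₂)^(n−1) = 401×(4.63)^0.40 = 740 K; P₂ = P₁(V₁/V₂)^n = 3270 kPa.
W = (P₁V₁−P₂V₂)/(n−1) = (383×23.4−3270×5.06)/0.40 = -19000 J.
ΔU = nCvΔT = 2.69×12.5×(740−401) = 11400 J.
Q = ΔU + W = -7580 J.
Net over both steps: W = -19000 J, Q = -10600 J, ΔU = 8320 J.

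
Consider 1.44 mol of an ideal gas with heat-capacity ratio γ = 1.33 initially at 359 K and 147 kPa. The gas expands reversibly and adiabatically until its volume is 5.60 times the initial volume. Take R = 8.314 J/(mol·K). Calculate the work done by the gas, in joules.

V₁ = nRT₁/P₁ = 1.44×8.314×359/147 = 29.2 L.
Adiabatic: TV^(γ−1) = const ⇒ T₂ = 359×(0.179)^0.330 = 203 K; PV^γ = const ⇒ P₂ = 14.9 kPa.
ΔU = nCvΔT = 1.44×25.2×(203−359) = -5650 J.
Q = 0 for an adiabatic process, so W = −ΔU = 5650 J.

5650 J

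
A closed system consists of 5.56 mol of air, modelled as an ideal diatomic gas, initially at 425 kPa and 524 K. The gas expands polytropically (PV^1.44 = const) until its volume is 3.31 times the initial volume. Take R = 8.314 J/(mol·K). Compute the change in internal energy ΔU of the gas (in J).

V₁ = nRT₁/P₁ = 5.56×8.314×524/425 = 57.0 L.
Polytropic n=1.44: T₂ = T₁(V₁/V₂)^(n−1) = 524×(0.302)^0.44 = 309 K; P₂ = P₁(V₁/V₂)^n = 75.8 kPa.
For an ideal gas ΔU = nCvΔT with Cv = (5/2)R = 20.8 J/(mol·K).
ΔU = 5.56×20.8×(309−524) = -24800 J.

-24800 J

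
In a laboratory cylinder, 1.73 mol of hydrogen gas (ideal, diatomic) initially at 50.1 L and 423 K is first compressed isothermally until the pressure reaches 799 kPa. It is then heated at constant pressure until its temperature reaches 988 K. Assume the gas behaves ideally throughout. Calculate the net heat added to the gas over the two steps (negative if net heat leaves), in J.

17000 J

P₁ = nRT₁/V₁ = 1.73×8.314×423/50.1 = 121 kPa.
Step 1 — Isothermal: T stays 423 K; PV = const ⇒ V₂ = 7.61 L, P₂ = 799 kPa.
ΔU = 0 (ideal gas, T constant).
W = nRT ln(V₂/V₁) = 1.73×8.314×423×ln(0.152) = -11500 J.
Q = ΔU + W = -11500 J.
State after step 1: P = 799 kPa, V = 7.61 L, T = 423 K.
Step 2 — Isobaric: P stays 799 kPa; V/T = const ⇒ T₂ = 988 K, V₂ = 17.8 L.
W = PΔV = 799×(17.8−7.61) kPa·L = 8130 J.
ΔU = nCvΔT = 1.73×20.8×(988−423) = 20300 J.
Q = ΔU + W = nCpΔT = 28400 J.
Net over both steps: W = -3340 J, Q = 17000 J, ΔU = 20300 J.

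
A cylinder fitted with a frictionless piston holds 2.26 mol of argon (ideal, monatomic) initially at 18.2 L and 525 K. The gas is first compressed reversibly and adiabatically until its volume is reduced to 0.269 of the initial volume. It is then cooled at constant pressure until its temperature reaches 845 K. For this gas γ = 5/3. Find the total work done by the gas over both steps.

P₁ = nRT₁/V₁ = 2.26×8.314×525/18.2 = 542 kPa.
Step 1 — Adiabatic: TV^(γ−1) = const ⇒ T₂ = 525×(3.72)^0.667 = 1260 K; PV^γ = const ⇒ P₂ = 4840 kPa.
ΔU = nCvΔT = 2.26×12.5×(1260−525) = 20700 J.
Q = 0 for an adiabatic process, so W = −ΔU = -20700 J.
State after step 1: P = 4840 kPa, V = 4.90 L, T = 1260 K.
Step 2 — Isobaric: P stays 4840 kPa; V/T = const ⇒ T₂ = 845 K, V₂ = 3.28 L.
W = PΔV = 4840×(3.28−4.90) kPa·L = -7800 J.
ΔU = nCvΔT = 2.26×12.5×(845−1260) = -11700 J.
Q = ΔU + W = nCpΔT = -19500 J.
Net over both steps: W = -28500 J, Q = -19500 J, ΔU = 9020 J.

-28500 J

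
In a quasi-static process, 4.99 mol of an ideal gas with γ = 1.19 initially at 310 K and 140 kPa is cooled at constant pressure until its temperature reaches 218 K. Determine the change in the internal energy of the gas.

-20100 J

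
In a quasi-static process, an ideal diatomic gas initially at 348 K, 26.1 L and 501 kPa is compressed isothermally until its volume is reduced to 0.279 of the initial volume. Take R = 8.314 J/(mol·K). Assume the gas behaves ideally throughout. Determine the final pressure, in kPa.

Isothermal: T stays 348 K; PV = const ⇒ V₂ = 7.28 L, P₂ = 1800 kPa.

1800 kPa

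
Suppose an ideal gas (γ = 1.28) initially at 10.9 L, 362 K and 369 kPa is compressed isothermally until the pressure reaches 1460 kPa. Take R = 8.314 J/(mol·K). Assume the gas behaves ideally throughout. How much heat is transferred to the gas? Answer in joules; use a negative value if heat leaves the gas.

n = P₁V₁/(RT₁) = 369×10.9/(8.314×362) = 1.34 mol.
Isothermal: T stays 362 K; PV = const ⇒ V₂ = 2.75 L, P₂ = 1460 kPa.
ΔU = 0 (ideal gas, T constant).
W = nRT ln(V₂/V₁) = 1.34×8.314×362×ln(0.253) = -5530 J.
Q = ΔU + W = -5530 J.

-5530 J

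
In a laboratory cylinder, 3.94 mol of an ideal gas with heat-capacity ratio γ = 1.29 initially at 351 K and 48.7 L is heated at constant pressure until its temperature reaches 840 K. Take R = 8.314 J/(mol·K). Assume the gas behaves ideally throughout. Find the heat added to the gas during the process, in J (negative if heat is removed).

P₁ = nRT₁/V₁ = 3.94×8.314×351/48.7 = 236 kPa.
Isobaric: P stays 236 kPa; V/T = const ⇒ T₂ = 840 K, V₂ = 117 L.
W = PΔV = 236×(117−48.7) kPa·L = 16000 J.
ΔU = nCvΔT = 3.94×28.7×(840−351) = 55200 J.
Q = ΔU + W = nCpΔT = 71300 J.

71300 J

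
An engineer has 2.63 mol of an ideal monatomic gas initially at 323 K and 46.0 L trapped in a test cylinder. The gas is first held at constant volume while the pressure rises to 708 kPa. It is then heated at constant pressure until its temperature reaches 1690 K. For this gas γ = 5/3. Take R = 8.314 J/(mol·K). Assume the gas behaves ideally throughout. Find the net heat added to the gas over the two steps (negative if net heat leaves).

49200 J

P₁ = nRT₁/V₁ = 2.63×8.314×323/46.0 = 154 kPa.
Step 1 — Isochoric: V stays 46.0 L; P/T = const ⇒ T₂ = 1490 K, P₂ = 708 kPa.
W = 0 (no volume change).
ΔU = nCvΔT = 2.63×12.5×(1490−323) = 38300 J.
Q = ΔU = 38300 J.
State after step 1: P = 708 kPa, V = 46.0 L, T = 1490 K.
Step 2 — Isobaric: P stays 708 kPa; V/T = const ⇒ T₂ = 1690 K, V₂ = 52.2 L.
W = PΔV = 708×(52.2−46.0) kPa·L = 4390 J.
ΔU = nCvΔT = 2.63×12.5×(1690−1490) = 6580 J.
Q = ΔU + W = nCpΔT = 11000 J.
Net over both steps: W = 4390 J, Q = 49200 J, ΔU = 44800 J.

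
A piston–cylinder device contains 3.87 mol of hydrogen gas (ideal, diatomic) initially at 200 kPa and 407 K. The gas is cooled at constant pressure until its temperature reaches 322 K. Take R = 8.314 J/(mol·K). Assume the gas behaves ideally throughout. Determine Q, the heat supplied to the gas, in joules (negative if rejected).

V₁ = nRT₁/P₁ = 3.87×8.314×407/200 = 65.5 L.
Isobaric: P stays 200 kPa; V/T = const ⇒ T₂ = 322 K, V₂ = 51.8 L.
W = PΔV = 200×(51.8−65.5) kPa·L = -2730 J.
ΔU = nCvΔT = 3.87×20.8×(322−407) = -6840 J.
Q = ΔU + W = nCpΔT = -9570 J.

-9570 J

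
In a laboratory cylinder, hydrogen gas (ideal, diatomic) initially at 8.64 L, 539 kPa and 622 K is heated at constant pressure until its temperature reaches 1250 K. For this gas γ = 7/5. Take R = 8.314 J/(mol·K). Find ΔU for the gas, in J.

11800 J

n = P₁V₁/(RT₁) = 539×8.64/(8.314×622) = 0.901 mol.
Isobaric: P stays 539 kPa; V/T = const ⇒ T₂ = 1250 K, V₂ = 17.4 L.
For an ideal gas ΔU = nCvΔT with Cv = (5/2)R = 20.8 J/(mol·K).
ΔU = 0.901×20.8×(1250−622) = 11800 J.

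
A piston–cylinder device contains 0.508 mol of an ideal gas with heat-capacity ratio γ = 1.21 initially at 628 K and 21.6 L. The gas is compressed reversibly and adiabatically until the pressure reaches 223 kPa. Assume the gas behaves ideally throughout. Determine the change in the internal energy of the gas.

P₁ = nRT₁/V₁ = 0.508×8.314×628/21.6 = 123 kPa.
Adiabatic: T₂/T₁ = (P₂/P₁)^((γ−1)/γ) ⇒ T₂ = 628×(1.82)^0.174 = 697 K; V₂ = 13.2 L.
For an ideal gas ΔU = nCvΔT with Cv = R/(γ−1) = 39.6 J/(mol·K).
ΔU = 0.508×39.6×(697−628) = 1380 J.

1380 J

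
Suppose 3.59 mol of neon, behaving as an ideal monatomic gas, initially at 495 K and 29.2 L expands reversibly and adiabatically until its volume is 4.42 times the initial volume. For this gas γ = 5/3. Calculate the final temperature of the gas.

184 K

P₁ = nRT₁/V₁ = 3.59×8.314×495/29.2 = 506 kPa.
Adiabatic: TV^(γ−1) = const ⇒ T₂ = 495×(0.226)^0.667 = 184 K; PV^γ = const ⇒ P₂ = 42.5 kPa.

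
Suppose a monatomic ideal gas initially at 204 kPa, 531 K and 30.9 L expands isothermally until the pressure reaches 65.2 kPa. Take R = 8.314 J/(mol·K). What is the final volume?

96.7 L

Isothermal: T stays 531 K; PV = const ⇒ V₂ = 96.7 L, P₂ = 65.2 kPa.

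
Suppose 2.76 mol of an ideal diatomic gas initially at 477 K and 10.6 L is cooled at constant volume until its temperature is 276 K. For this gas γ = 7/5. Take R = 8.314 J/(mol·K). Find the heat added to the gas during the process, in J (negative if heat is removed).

P₁ = nRT₁/V₁ = 2.76×8.314×477/10.6 = 1030 kPa.
Isochoric: V stays 10.6 L; P/T = const ⇒ T₂ = 276 K, P₂ = 597 kPa.
W = 0 (no volume change).
ΔU = nCvΔT = 2.76×20.8×(276−477) = -11500 J.
Q = ΔU = -11500 J.

-11500 J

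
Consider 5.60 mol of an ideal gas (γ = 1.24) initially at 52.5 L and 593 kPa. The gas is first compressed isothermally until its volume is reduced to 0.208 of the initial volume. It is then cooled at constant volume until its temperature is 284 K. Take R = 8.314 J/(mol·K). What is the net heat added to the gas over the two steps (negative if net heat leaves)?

T₁ = P₁V₁/(nR) = 593×52.5/(5.60×8.314) = 669 K.
Step 1 — Isothermal: T stays 669 K; PV = const ⇒ V₂ = 10.9 L, P₂ = 2850 kPa.
ΔU = 0 (ideal gas, T constant).
W = nRT ln(V₂/V₁) = 5.60×8.314×669×ln(0.208) = -48900 J.
Q = ΔU + W = -48900 J.
State after step 1: P = 2850 kPa, V = 10.9 L, T = 669 K.
Step 2 — Isochoric: V stays 10.9 L; P/T = const ⇒ T₂ = 284 K, P₂ = 1210 kPa.
W = 0 (no volume change).
ΔU = nCvΔT = 5.60×34.6×(284−669) = -74600 J.
Q = ΔU = -74600 J.
Net over both steps: W = -48900 J, Q = -124000 J, ΔU = -74600 J.

-124000 J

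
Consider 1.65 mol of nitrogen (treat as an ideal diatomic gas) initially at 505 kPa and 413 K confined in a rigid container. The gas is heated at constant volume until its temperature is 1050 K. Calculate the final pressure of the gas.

V₁ = nRT₁/P₁ = 1.65×8.314×413/505 = 11.2 L.
Isochoric: V stays 11.2 L; P/T = const ⇒ T₂ = 1050 K, P₂ = 1280 kPa.

1280 kPa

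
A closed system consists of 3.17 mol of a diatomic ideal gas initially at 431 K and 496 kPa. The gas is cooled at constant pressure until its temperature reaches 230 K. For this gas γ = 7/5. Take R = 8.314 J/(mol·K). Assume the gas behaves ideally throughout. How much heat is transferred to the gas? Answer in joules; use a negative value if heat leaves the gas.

V₁ = nRT₁/P₁ = 3.17×8.314×431/496 = 22.9 L.
Isobaric: P stays 496 kPa; V/T = const ⇒ T₂ = 230 K, V₂ = 12.2 L.
W = PΔV = 496×(12.2−22.9) kPa·L = -5300 J.
ΔU = nCvΔT = 3.17×20.8×(230−431) = -13200 J.
Q = ΔU + W = nCpΔT = -18500 J.

-18500 J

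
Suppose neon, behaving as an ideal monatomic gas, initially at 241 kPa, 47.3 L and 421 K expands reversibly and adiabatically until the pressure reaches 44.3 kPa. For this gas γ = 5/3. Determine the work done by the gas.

8410 J

n = P₁V₁/(RT₁) = 241×47.3/(8.314×421) = 3.26 mol.
Adiabatic: T₂/T₁ = (P₂/P₁)^((γ−1)/γ) ⇒ T₂ = 421×(0.184)^0.400 = 214 K; V₂ = 131 L.
ΔU = nCvΔT = 3.26×12.5×(214−421) = -8410 J.
Q = 0 for an adiabatic process, so W = −ΔU = 8410 J.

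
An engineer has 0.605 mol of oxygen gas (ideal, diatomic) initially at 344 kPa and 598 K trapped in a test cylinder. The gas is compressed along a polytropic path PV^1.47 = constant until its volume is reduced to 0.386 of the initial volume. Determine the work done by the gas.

-3610 J

V₁ = nRT₁/P₁ = 0.605×8.314×598/344 = 8.74 L.
Polytropic n=1.47: T₂ = T₁(V₁/V₂)^(n−1) = 598×(2.59)^0.47 = 935 K; P₂ = P₁(V₁/V₂)^n = 1390 kPa.
W = (P₁V₁−P₂V₂)/(n−1) = (344×8.74−1390×3.38)/0.47 = -3610 J.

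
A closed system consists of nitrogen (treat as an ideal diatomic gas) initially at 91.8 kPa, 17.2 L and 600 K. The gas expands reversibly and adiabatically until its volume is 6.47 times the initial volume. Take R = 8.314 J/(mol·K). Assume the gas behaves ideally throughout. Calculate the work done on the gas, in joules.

-2080 J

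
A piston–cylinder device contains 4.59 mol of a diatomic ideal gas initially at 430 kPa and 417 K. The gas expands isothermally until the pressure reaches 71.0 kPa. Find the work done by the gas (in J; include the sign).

V₁ = nRT₁/P₁ = 4.59×8.314×417/430 = 37.0 L.
Isothermal: T stays 417 K; PV = const ⇒ V₂ = 224 L, P₂ = 71.0 kPa.
W = nRT ln(V₂/V₁) = 4.59×8.314×417×ln(6.06) = 28700 J.

28700 J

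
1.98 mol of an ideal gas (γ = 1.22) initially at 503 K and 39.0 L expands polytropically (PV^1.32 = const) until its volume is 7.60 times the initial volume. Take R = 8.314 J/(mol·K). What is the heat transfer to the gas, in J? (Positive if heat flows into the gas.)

-5620 J

P₁ = nRT₁/V₁ = 1.98×8.314×503/39.0 = 212 kPa.
Polytropic n=1.32: T₂ = T₁(V₁/V₂)^(n−1) = 503×(0.132)^0.32 = 263 K; P₂ = P₁(V₁/V₂)^n = 14.6 kPa.
W = (P₁V₁−P₂V₂)/(n−1) = (212×39.0−14.6×296)/0.32 = 12400 J.
ΔU = nCvΔT = 1.98×37.8×(263−503) = -18000 J.
Q = ΔU + W = -5620 J.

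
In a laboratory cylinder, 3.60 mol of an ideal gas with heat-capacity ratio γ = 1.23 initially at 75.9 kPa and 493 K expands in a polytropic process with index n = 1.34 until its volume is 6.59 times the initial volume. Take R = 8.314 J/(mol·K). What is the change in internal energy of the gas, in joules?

-30400 J

V₁ = nRT₁/P₁ = 3.60×8.314×493/75.9 = 194 L.
Polytropic n=1.34: T₂ = T₁(V₁/V₂)^(n−1) = 493×(0.152)^0.34 = 260 K; P₂ = P₁(V₁/V₂)^n = 6.07 kPa.
For an ideal gas ΔU = nCvΔT with Cv = R/(γ−1) = 36.1 J/(mol·K).
ΔU = 3.60×36.1×(260−493) = -30400 J.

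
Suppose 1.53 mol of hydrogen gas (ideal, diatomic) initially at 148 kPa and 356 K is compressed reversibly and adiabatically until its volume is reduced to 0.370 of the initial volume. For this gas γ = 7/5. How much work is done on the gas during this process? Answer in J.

V₁ = nRT₁/P₁ = 1.53×8.314×356/148 = 30.6 L.
Adiabatic: TV^(γ−1) = const ⇒ T₂ = 356×(2.70)^0.400 = 530 K; PV^γ = const ⇒ P₂ = 595 kPa.
ΔU = nCvΔT = 1.53×20.8×(530−356) = 5530 J.
Q = 0 for an adiabatic process, so W = −ΔU = -5530 J.
Work done on the gas = −W_by = 5530 J.

5530 J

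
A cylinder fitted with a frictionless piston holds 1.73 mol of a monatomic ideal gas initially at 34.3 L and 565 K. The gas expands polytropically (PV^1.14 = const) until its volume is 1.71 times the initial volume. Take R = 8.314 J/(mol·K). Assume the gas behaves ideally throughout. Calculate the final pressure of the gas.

P₁ = nRT₁/V₁ = 1.73×8.314×565/34.3 = 237 kPa.
Polytropic n=1.14: T₂ = T₁(V₁/V₂)^(n−1) = 565×(0.585)^0.14 = 524 K; P₂ = P₁(V₁/V₂)^n = 129 kPa.

129 kPa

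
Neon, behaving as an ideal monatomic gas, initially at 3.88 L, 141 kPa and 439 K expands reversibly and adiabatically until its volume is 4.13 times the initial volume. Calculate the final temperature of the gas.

Adiabatic: TV^(γ−1) = const ⇒ T₂ = 439×(0.242)^0.667 = 171 K; PV^γ = const ⇒ P₂ = 13.3 kPa.

171 K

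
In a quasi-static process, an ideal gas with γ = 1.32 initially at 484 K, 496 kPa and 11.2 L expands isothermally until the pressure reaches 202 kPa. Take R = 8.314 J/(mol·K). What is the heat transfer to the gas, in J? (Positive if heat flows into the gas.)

4990 J

n = P₁V₁/(RT₁) = 496×11.2/(8.314×484) = 1.38 mol.
Isothermal: T stays 484 K; PV = const ⇒ V₂ = 27.5 L, P₂ = 202 kPa.
ΔU = 0 (ideal gas, T constant).
W = nRT ln(V₂/V₁) = 1.38×8.314×484×ln(2.46) = 4990 J.
Q = ΔU + W = 4990 J.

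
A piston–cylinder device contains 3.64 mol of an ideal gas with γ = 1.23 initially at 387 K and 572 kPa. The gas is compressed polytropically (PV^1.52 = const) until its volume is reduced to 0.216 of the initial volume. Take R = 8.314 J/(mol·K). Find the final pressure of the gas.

5880 kPa

V₁ = nRT₁/P₁ = 3.64×8.314×387/572 = 20.5 L.
Polytropic n=1.52: T₂ = T₁(V₁/V₂)^(n−1) = 387×(4.63)^0.52 = 859 K; P₂ = P₁(V₁/V₂)^n = 5880 kPa.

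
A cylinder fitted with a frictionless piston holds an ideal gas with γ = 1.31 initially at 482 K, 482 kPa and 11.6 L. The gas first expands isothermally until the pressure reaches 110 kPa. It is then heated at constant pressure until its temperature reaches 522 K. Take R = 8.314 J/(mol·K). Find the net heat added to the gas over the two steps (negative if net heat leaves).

10200 J

n = P₁V₁/(RT₁) = 482×11.6/(8.314×482) = 1.40 mol.
Step 1 — Isothermal: T stays 482 K; PV = const ⇒ V₂ = 50.8 L, P₂ = 110 kPa.
ΔU = 0 (ideal gas, T constant).
W = nRT ln(V₂/V₁) = 1.40×8.314×482×ln(4.38) = 8260 J.
Q = ΔU + W = 8260 J.
State after step 1: P = 110 kPa, V = 50.8 L, T = 482 K.
Step 2 — Isobaric: P stays 110 kPa; V/T = const ⇒ T₂ = 522 K, V₂ = 55.0 L.
W = PΔV = 110×(55.0−50.8) kPa·L = 464 J.
ΔU = nCvΔT = 1.40×26.8×(522−482) = 1500 J.
Q = ΔU + W = nCpΔT = 1960 J.
Net over both steps: W = 8720 J, Q = 10200 J, ΔU = 1500 J.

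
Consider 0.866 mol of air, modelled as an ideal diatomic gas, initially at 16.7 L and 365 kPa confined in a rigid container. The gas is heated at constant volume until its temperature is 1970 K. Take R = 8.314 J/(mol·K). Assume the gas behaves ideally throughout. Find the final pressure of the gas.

849 kPa

T₁ = P₁V₁/(nR) = 365×16.7/(0.866×8.314) = 847 K.
Isochoric: V stays 16.7 L; P/T = const ⇒ T₂ = 1970 K, P₂ = 849 kPa.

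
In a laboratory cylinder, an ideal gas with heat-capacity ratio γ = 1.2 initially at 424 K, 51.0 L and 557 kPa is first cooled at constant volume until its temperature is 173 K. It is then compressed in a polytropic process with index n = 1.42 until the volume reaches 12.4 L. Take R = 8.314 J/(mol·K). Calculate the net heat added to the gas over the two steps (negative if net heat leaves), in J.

-59500 J

n = P₁V₁/(RT₁) = 557×51.0/(8.314×424) = 8.06 mol.
Step 1 — Isochoric: V stays 51.0 L; P/T = const ⇒ T₂ = 173 K, P₂ = 227 kPa.
W = 0 (no volume change).
ΔU = nCvΔT = 8.06×41.6×(173−424) = -84100 J.
Q = ΔU = -84100 J.
State after step 1: P = 227 kPa, V = 51.0 L, T = 173 K.
Step 2 — Polytropic n=1.42: T₂ = T₁(V₁/V₂)^(n−1) = 173×(4.11)^0.42 = 313 K; P₂ = P₁(V₁/V₂)^n = 1690 kPa.
W = (P₁V₁−P₂V₂)/(n−1) = (227×51.0−1690×12.4)/0.42 = -22400 J.
ΔU = nCvΔT = 8.06×41.6×(313−173) = 47000 J.
Q = ΔU + W = 24600 J.
Net over both steps: W = -22400 J, Q = -59500 J, ΔU = -37100 J.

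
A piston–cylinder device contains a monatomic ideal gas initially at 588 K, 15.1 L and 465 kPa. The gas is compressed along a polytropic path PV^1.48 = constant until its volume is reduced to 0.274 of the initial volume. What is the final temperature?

Polytropic n=1.48: T₂ = T₁(V₁/V₂)^(n−1) = 588×(3.65)^0.48 = 1090 K; P₂ = P₁(V₁/V₂)^n = 3160 kPa.

1090 K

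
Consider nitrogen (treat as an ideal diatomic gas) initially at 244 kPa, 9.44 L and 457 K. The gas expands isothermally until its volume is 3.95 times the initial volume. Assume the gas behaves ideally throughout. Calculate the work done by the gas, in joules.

n = P₁V₁/(RT₁) = 244×9.44/(8.314×457) = 0.606 mol.
Isothermal: T stays 457 K; PV = const ⇒ V₂ = 37.3 L, P₂ = 61.8 kPa.
W = nRT ln(V₂/V₁) = 0.606×8.314×457×ln(3.95) = 3160 J.

3160 J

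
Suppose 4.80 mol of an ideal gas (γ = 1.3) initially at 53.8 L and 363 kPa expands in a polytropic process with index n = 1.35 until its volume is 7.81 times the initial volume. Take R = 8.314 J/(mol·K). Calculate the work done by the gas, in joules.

28600 J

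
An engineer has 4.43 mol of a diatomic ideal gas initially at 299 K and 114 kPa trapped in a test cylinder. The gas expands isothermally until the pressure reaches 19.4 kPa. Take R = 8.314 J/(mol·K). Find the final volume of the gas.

568 L

V₁ = nRT₁/P₁ = 4.43×8.314×299/114 = 96.6 L.
Isothermal: T stays 299 K; PV = const ⇒ V₂ = 568 L, P₂ = 19.4 kPa.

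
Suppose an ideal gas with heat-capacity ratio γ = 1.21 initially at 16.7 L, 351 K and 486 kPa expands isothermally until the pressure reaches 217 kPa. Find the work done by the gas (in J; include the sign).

6540 J

n = P₁V₁/(RT₁) = 486×16.7/(8.314×351) = 2.78 mol.
Isothermal: T stays 351 K; PV = const ⇒ V₂ = 37.4 L, P₂ = 217 kPa.
W = nRT ln(V₂/V₁) = 2.78×8.314×351×ln(2.24) = 6540 J.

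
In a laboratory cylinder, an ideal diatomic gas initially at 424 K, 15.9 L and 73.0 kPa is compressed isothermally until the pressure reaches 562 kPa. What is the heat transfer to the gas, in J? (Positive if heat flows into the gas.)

-2370 J

n = P₁V₁/(RT₁) = 73.0×15.9/(8.314×424) = 0.329 mol.
Isothermal: T stays 424 K; PV = const ⇒ V₂ = 2.07 L, P₂ = 562 kPa.
ΔU = 0 (ideal gas, T constant).
W = nRT ln(V₂/V₁) = 0.329×8.314×424×ln(0.130) = -2370 J.
Q = ΔU + W = -2370 J.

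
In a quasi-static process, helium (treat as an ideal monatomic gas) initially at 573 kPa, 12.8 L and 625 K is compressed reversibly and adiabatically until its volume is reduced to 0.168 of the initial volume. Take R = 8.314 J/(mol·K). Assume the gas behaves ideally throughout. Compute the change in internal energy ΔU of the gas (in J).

n = P₁V₁/(RT₁) = 573×12.8/(8.314×625) = 1.41 mol.
Adiabatic: TV^(γ−1) = const ⇒ T₂ = 625×(5.95)^0.667 = 2050 K; PV^γ = const ⇒ P₂ = 11200 kPa.
For an ideal gas ΔU = nCvΔT with Cv = (3/2)R = 12.5 J/(mol·K).
ΔU = 1.41×12.5×(2050−625) = 25100 J.

25100 J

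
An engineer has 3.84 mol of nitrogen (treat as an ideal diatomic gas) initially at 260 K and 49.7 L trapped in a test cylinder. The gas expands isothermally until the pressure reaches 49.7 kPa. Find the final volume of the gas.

167 L

P₁ = nRT₁/V₁ = 3.84×8.314×260/49.7 = 167 kPa.
Isothermal: T stays 260 K; PV = const ⇒ V₂ = 167 L, P₂ = 49.7 kPa.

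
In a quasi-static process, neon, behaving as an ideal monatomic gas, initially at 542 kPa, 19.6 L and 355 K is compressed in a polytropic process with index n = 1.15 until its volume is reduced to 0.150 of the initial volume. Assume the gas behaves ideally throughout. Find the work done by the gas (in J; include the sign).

n = P₁V₁/(RT₁) = 542×19.6/(8.314×355) = 3.60 mol.
Polytropic n=1.15: T₂ = T₁(V₁/V₂)^(n−1) = 355×(6.67)^0.15 = 472 K; P₂ = P₁(V₁/V₂)^n = 4800 kPa.
W = (P₁V₁−P₂V₂)/(n−1) = (542×19.6−4800×2.94)/0.15 = -23300 J.

-23300 J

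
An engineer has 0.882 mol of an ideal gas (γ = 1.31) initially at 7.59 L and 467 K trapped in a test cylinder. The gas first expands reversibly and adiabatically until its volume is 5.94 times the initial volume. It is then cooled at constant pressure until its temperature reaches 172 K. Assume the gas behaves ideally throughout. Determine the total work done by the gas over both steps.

P₁ = nRT₁/V₁ = 0.882×8.314×467/7.59 = 451 kPa.
Step 1 — Adiabatic: TV^(γ−1) = const ⇒ T₂ = 467×(0.168)^0.310 = 269 K; PV^γ = const ⇒ P₂ = 43.7 kPa.
ΔU = nCvΔT = 0.882×26.8×(269−467) = -4690 J.
Q = 0 for an adiabatic process, so W = −ΔU = 4690 J.
State after step 1: P = 43.7 kPa, V = 45.1 L, T = 269 K.
Step 2 — Isobaric: P stays 43.7 kPa; V/T = const ⇒ T₂ = 172 K, V₂ = 28.8 L.
W = PΔV = 43.7×(28.8−45.1) kPa·L = -710 J.
ΔU = nCvΔT = 0.882×26.8×(172−269) = -2290 J.
Q = ΔU + W = nCpΔT = -3000 J.
Net over both steps: W = 3980 J, Q = -3000 J, ΔU = -6980 J.

3980 J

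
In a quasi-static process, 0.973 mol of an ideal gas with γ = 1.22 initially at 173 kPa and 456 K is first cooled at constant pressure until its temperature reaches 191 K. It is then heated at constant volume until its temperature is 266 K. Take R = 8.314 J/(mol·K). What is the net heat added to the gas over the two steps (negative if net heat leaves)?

V₁ = nRT₁/P₁ = 0.973×8.314×456/173 = 21.3 L.
Step 1 — Isobaric: P stays 173 kPa; V/T = const ⇒ T₂ = 191 K, V₂ = 8.93 L.
W = PΔV = 173×(8.93−21.3) kPa·L = -2140 J.
ΔU = nCvΔT = 0.973×37.8×(191−456) = -9740 J.
Q = ΔU + W = nCpΔT = -11900 J.
State after step 1: P = 173 kPa, V = 8.93 L, T = 191 K.
Step 2 — Isochoric: V stays 8.93 L; P/T = const ⇒ T₂ = 266 K, P₂ = 241 kPa.
W = 0 (no volume change).
ΔU = nCvΔT = 0.973×37.8×(266−191) = 2760 J.
Q = ΔU = 2760 J.
Net over both steps: W = -2140 J, Q = -9130 J, ΔU = -6990 J.

-9130 J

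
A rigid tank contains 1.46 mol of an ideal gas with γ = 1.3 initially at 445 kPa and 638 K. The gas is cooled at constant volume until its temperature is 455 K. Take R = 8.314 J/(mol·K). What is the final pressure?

V₁ = nRT₁/P₁ = 1.46×8.314×638/445 = 17.4 L.
Isochoric: V stays 17.4 L; P/T = const ⇒ T₂ = 455 K, P₂ = 317 kPa.

317 kPa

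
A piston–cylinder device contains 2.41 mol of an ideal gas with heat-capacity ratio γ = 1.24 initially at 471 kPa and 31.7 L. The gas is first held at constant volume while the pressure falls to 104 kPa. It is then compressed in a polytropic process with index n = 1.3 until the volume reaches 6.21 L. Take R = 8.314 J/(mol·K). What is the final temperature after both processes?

T₁ = P₁V₁/(nR) = 471×31.7/(2.41×8.314) = 745 K.
Step 1 — Isochoric: V stays 31.7 L; P/T = const ⇒ T₂ = 165 K, P₂ = 104 kPa.
W = 0 (no volume change).
ΔU = nCvΔT = 2.41×34.6×(165−745) = -48500 J.
Q = ΔU = -48500 J.
State after step 1: P = 104 kPa, V = 31.7 L, T = 165 K.
Step 2 — Polytropic n=1.3: T₂ = T₁(V₁/V₂)^(n−1) = 165×(5.10)^0.30 = 268 K; P₂ = P₁(V₁/V₂)^n = 866 kPa.
W = (P₁V₁−P₂V₂)/(n−1) = (104×31.7−866×6.21)/0.30 = -6930 J.
ΔU = nCvΔT = 2.41×34.6×(268−165) = 8660 J.
Q = ΔU + W = 1730 J.
Net over both steps: W = -6930 J, Q = -46700 J, ΔU = -39800 J.

268 K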